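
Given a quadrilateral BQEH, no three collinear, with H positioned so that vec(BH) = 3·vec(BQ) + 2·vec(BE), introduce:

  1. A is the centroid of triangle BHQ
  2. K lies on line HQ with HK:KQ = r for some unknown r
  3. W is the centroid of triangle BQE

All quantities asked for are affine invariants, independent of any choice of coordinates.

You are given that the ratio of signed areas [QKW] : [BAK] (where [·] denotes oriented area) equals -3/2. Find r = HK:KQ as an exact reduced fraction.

r = 3

Assign B = (0, 0), Q = (1, 0), E = (0, 1), H = (3, 2) — the answer is frame-independent, so this choice is without loss of generality.
1. A is the centroid of triangle BHQ ⇒ A = (4/3, 2/3)
2. With HK:KQ = r, write λ = r/(r+1) so K = H + λ·(Q−H); K is affine-linear in λ
3. W is the centroid of triangle BQE ⇒ W = (1/3, 1/3)
Every point depending on K is an affine combination of K and λ-independent points, so each such coordinate is linear in λ; the λ² term in each signed area is a multiple of (Q−H)×(Q−H) = 0, so 2·[QKW] and 2·[BAK] are each linear in λ. Evaluating at λ=0 and λ=1:
  2·[QKW] = -2·λ + 2,   2·[BAK] = -4/3·λ + 2/3
So [QKW]:[BAK] = (-2·λ + 2) / (-4/3·λ + 2/3). Setting this equal to -3/2:
  -2·λ + 2 = -3/2·(-4/3·λ + 2/3)  ⇒  λ = 3/4
Then r = λ/(1−λ) = (3/4)/(1/4) = 3. Check: with r = 3, K = (3/2, 1/2) and [QKW]:[BAK] = -3/2 as required.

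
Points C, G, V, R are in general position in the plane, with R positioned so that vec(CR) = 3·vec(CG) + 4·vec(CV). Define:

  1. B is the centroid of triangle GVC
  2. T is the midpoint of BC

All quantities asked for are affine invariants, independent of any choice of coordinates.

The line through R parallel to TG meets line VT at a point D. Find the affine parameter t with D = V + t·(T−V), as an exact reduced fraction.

Set C = (0, 0), G = (1, 0), V = (0, 1), R = (3, 4); any affine frame gives the same invariant.
1. B is the centroid of triangle GVC ⇒ B = (1/3, 1/3)
2. T is the midpoint of BC ⇒ T = (1/6, 1/6)
through R parallel to TG: direction (5/6, -1/6); meets VT at D = (-3/4, 19/4)
D = V + t·(T−V) with t = -9/2

t = -9/2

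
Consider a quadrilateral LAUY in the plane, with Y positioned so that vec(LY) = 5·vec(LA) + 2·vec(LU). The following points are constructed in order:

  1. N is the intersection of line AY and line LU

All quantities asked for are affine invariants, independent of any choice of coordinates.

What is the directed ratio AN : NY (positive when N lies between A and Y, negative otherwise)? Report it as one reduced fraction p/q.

Work in coordinates with L = (0, 0), A = (1, 0), U = (0, 1), Y = (5, 2).
1. N is the intersection of line AY and line LU ⇒ N = (0, -1/2)
N = A + t·(Y−A) with t = -1/4, so AN:NY = t:(1−t) = -1/4:5/4

AN:NY = -1/5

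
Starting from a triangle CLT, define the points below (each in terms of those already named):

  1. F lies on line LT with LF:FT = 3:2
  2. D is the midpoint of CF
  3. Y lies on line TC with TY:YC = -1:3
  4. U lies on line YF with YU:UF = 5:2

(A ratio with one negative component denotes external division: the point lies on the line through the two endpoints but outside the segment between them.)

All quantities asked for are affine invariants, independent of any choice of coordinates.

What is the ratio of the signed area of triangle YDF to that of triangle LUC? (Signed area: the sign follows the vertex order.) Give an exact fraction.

[YDF]:[LUC] = 7/20

Choose coordinates C = (0, 0), L = (1, 0), T = (0, 1).
1. F lies on line LT with LF:FT = 3:2 ⇒ F = (2/5, 3/5)
2. D is the midpoint of CF ⇒ D = (1/5, 3/10)
3. Y lies on line TC with TY:YC = -1:3 ⇒ Y = (0, 3/2)
4. U lies on line YF with YU:UF = 5:2 ⇒ U = (2/7, 6/7)
2·[YDF] = 3/10, 2·[LUC] = 6/7
[YDF]:[LUC] = 3/10:6/7 = 7/20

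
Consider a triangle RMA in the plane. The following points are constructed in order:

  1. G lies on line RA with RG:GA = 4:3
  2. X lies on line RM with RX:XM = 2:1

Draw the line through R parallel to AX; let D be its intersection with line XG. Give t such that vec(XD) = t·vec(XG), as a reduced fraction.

t = 7/3

Choose coordinates R = (0, 0), M = (1, 0), A = (0, 1).
1. G lies on line RA with RG:GA = 4:3 ⇒ G = (0, 4/7)
2. X lies on line RM with RX:XM = 2:1 ⇒ X = (2/3, 0)
through R parallel to AX: direction (2/3, -1); meets XG at D = (-8/9, 4/3)
D = X + t·(G−X) with t = 7/3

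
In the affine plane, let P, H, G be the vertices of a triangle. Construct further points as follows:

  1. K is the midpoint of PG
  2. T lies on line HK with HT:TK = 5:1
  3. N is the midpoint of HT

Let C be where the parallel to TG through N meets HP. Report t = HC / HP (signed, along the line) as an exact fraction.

t = 5/14

Set P = (0, 0), H = (1, 0), G = (0, 1); any affine frame gives the same invariant.
1. K is the midpoint of PG ⇒ K = (0, 1/2)
2. T lies on line HK with HT:TK = 5:1 ⇒ T = (1/6, 5/12)
3. N is the midpoint of HT ⇒ N = (7/12, 5/24)
through N parallel to TG: direction (-1/6, 7/12); meets HP at C = (9/14, 0)
C = H + t·(P−H) with t = 5/14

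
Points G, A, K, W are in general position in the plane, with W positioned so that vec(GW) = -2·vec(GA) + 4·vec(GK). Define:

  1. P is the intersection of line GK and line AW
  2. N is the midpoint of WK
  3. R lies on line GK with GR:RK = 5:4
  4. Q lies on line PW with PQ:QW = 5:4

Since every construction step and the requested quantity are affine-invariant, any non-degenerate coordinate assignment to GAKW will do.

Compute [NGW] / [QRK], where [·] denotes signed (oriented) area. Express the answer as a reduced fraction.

Assign G = (0, 0), A = (1, 0), K = (0, 1), W = (-2, 4) — the answer is frame-independent, so this choice is without loss of generality.
1. P is the intersection of line GK and line AW ⇒ P = (0, 4/3)
2. N is the midpoint of WK ⇒ N = (-1, 5/2)
3. R lies on line GK with GR:RK = 5:4 ⇒ R = (0, 5/9)
4. Q lies on line PW with PQ:QW = 5:4 ⇒ Q = (-10/9, 76/27)
2·[NGW] = -1, 2·[QRK] = 40/81
[NGW]:[QRK] = -1:40/81 = -81/40

[NGW]:[QRK] = -81/40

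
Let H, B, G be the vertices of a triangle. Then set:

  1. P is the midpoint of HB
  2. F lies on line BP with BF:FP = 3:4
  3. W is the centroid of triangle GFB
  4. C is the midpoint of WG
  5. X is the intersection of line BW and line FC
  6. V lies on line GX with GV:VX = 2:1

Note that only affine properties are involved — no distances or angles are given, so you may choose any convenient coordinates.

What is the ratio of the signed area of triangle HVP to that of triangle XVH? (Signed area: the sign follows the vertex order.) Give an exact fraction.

Choose coordinates H = (0, 0), B = (1, 0), G = (0, 1).
1. P is the midpoint of HB ⇒ P = (1/2, 0)
2. F lies on line BP with BF:FP = 3:4 ⇒ F = (11/14, 0)
3. W is the centroid of triangle GFB ⇒ W = (25/42, 1/3)
4. C is the midpoint of WG ⇒ C = (25/84, 2/3)
5. X is the intersection of line BW and line FC ⇒ X = (29/63, 4/9)
6. V lies on line GX with GV:VX = 2:1 ⇒ V = (58/189, 17/27)
2·[HVP] = -17/54, 2·[XVH] = 29/189
[HVP]:[XVH] = -17/54:29/189 = -119/58

[HVP]:[XVH] = -119/58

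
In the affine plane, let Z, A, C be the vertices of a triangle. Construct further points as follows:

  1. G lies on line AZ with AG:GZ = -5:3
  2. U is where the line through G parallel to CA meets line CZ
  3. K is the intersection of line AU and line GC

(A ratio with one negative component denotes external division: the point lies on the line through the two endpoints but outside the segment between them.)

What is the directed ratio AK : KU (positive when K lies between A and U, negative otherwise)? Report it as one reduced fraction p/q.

AK:KU = -2/3

Set Z = (0, 0), A = (1, 0), C = (0, 1); any affine frame gives the same invariant.
1. G lies on line AZ with AG:GZ = -5:3 ⇒ G = (-3/2, 0)
2. U is where the line through G parallel to CA meets line CZ ⇒ U = (0, -3/2)
3. K is the intersection of line AU and line GC ⇒ K = (3, 3)
K = A + t·(U−A) with t = -2, so AK:KU = t:(1−t) = -2:3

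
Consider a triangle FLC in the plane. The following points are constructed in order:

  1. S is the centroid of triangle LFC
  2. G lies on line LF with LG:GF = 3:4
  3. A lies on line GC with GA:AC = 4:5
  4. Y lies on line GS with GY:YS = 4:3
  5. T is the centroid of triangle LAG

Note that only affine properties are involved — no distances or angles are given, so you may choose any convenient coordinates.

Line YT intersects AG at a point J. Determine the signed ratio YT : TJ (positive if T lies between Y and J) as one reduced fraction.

YT:TJ = -25/21

Set F = (0, 0), L = (1, 0), C = (0, 1); any affine frame gives the same invariant.
1. S is the centroid of triangle LFC ⇒ S = (1/3, 1/3)
2. G lies on line LF with LG:GF = 3:4 ⇒ G = (4/7, 0)
3. A lies on line GC with GA:AC = 4:5 ⇒ A = (20/63, 4/9)
4. Y lies on line GS with GY:YS = 4:3 ⇒ Y = (64/147, 4/21)
5. T is the centroid of triangle LAG ⇒ T = (17/27, 4/27)
line YT meets AG at J = (2204/4725, 124/675)
T = Y + t·(J−Y) with t = 25/4, so YT:TJ = 25/4:-21/4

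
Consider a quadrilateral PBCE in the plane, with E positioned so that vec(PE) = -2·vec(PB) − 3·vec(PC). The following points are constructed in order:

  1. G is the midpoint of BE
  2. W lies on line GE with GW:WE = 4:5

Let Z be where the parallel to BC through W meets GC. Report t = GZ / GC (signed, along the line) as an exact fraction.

t = -4/9

Assign P = (0, 0), B = (1, 0), C = (0, 1), E = (-2, -3) — the answer is frame-independent, so this choice is without loss of generality.
1. G is the midpoint of BE ⇒ G = (-1/2, -3/2)
2. W lies on line GE with GW:WE = 4:5 ⇒ W = (-7/6, -13/6)
through W parallel to BC: direction (-1, 1); meets GC at Z = (-13/18, -47/18)
Z = G + t·(C−G) with t = -4/9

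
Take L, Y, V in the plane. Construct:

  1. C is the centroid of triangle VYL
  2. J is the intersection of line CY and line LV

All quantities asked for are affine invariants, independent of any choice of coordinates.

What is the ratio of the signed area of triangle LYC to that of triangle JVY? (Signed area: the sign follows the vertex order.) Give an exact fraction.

Set L = (0, 0), Y = (1, 0), V = (0, 1); any affine frame gives the same invariant.
1. C is the centroid of triangle VYL ⇒ C = (1/3, 1/3)
2. J is the intersection of line CY and line LV ⇒ J = (0, 1/2)
2·[LYC] = 1/3, 2·[JVY] = -1/2
[LYC]:[JVY] = 1/3:-1/2 = -2/3

[LYC]:[JVY] = -2/3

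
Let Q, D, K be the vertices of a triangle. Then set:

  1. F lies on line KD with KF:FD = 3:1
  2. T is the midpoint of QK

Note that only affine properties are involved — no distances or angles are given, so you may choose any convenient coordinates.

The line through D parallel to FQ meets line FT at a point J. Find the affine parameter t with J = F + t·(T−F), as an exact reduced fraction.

Set Q = (0, 0), D = (1, 0), K = (0, 1); any affine frame gives the same invariant.
1. F lies on line KD with KF:FD = 3:1 ⇒ F = (3/4, 1/4)
2. T is the midpoint of QK ⇒ T = (0, 1/2)
through D parallel to FQ: direction (-3/4, -1/4); meets FT at J = (5/4, 1/12)
J = F + t·(T−F) with t = -2/3

t = -2/3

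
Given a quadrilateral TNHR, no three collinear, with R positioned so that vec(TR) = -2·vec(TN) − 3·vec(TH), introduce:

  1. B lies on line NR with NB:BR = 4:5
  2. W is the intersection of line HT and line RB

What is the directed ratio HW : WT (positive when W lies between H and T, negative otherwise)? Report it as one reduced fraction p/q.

Set T = (0, 0), N = (1, 0), H = (0, 1), R = (-2, -3); any affine frame gives the same invariant.
1. B lies on line NR with NB:BR = 4:5 ⇒ B = (-1/3, -4/3)
2. W is the intersection of line HT and line RB ⇒ W = (0, -1)
W = H + t·(T−H) with t = 2, so HW:WT = t:(1−t) = 2:-1

HW:WT = -2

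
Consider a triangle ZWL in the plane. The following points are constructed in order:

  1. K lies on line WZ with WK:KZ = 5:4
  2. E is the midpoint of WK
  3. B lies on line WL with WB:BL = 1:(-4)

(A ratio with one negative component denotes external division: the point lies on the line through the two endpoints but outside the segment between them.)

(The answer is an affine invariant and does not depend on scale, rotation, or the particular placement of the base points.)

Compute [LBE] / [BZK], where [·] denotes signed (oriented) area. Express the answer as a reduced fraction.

Work in coordinates with Z = (0, 0), W = (1, 0), L = (0, 1).
1. K lies on line WZ with WK:KZ = 5:4 ⇒ K = (4/9, 0)
2. E is the midpoint of WK ⇒ E = (13/18, 0)
3. B lies on line WL with WB:BL = 1:(-4) ⇒ B = (4/3, -1/3)
2·[LBE] = -10/27, 2·[BZK] = -4/27
[LBE]:[BZK] = -10/27:-4/27 = 5/2

[LBE]:[BZK] = 5/2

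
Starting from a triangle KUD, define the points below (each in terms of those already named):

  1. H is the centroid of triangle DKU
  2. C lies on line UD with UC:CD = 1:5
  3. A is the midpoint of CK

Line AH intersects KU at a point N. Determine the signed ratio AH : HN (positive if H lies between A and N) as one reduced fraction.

AH:HN = -3/4

Work in coordinates with K = (0, 0), U = (1, 0), D = (0, 1).
1. H is the centroid of triangle DKU ⇒ H = (1/3, 1/3)
2. C lies on line UD with UC:CD = 1:5 ⇒ C = (5/6, 1/6)
3. A is the midpoint of CK ⇒ A = (5/12, 1/12)
line AH meets KU at N = (4/9, 0)
H = A + t·(N−A) with t = -3, so AH:HN = -3:4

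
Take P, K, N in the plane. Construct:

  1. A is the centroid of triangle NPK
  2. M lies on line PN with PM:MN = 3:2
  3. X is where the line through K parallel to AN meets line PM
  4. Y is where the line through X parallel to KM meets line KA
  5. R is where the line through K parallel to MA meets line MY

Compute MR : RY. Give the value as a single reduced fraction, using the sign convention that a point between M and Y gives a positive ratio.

MR:RY = 1/21

Set P = (0, 0), K = (1, 0), N = (0, 1); any affine frame gives the same invariant.
1. A is the centroid of triangle NPK ⇒ A = (1/3, 1/3)
2. M lies on line PN with PM:MN = 3:2 ⇒ M = (0, 3/5)
3. X is where the line through K parallel to AN meets line PM ⇒ X = (0, 2)
4. Y is where the line through X parallel to KM meets line KA ⇒ Y = (15, -7)
5. R is where the line through K parallel to MA meets line MY ⇒ R = (15/22, 14/55)
R = M + t·(Y−M) with t = 1/22, so MR:RY = t:(1−t) = 1/22:21/22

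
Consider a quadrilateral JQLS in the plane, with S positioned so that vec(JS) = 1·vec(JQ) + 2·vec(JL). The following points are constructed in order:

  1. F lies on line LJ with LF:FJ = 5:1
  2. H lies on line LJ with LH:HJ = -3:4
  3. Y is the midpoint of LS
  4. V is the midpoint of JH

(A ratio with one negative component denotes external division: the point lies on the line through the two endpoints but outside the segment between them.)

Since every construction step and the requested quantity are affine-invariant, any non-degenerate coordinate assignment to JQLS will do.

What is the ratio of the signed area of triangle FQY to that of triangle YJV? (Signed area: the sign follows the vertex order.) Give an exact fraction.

Set J = (0, 0), Q = (1, 0), L = (0, 1), S = (1, 2); any affine frame gives the same invariant.
1. F lies on line LJ with LF:FJ = 5:1 ⇒ F = (0, 1/6)
2. H lies on line LJ with LH:HJ = -3:4 ⇒ H = (0, 4)
3. Y is the midpoint of LS ⇒ Y = (1/2, 3/2)
4. V is the midpoint of JH ⇒ V = (0, 2)
2·[FQY] = 17/12, 2·[YJV] = -1
[FQY]:[YJV] = 17/12:-1 = -17/12

[FQY]:[YJV] = -17/12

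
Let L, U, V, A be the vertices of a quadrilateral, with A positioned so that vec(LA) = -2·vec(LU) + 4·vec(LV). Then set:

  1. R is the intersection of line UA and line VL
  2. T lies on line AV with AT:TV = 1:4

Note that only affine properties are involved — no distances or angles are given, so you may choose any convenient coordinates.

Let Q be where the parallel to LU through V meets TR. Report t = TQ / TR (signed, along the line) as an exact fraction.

t = 36/31

Assign L = (0, 0), U = (1, 0), V = (0, 1), A = (-2, 4) — the answer is frame-independent, so this choice is without loss of generality.
1. R is the intersection of line UA and line VL ⇒ R = (0, 4/3)
2. T lies on line AV with AT:TV = 1:4 ⇒ T = (-8/5, 17/5)
through V parallel to LU: direction (1, 0); meets TR at Q = (8/31, 1)
Q = T + t·(R−T) with t = 36/31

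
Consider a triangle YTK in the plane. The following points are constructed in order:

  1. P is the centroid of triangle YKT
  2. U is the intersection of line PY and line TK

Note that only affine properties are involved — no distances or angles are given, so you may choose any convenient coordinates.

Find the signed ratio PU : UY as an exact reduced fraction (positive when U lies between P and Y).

Assign Y = (0, 0), T = (1, 0), K = (0, 1) — the answer is frame-independent, so this choice is without loss of generality.
1. P is the centroid of triangle YKT ⇒ P = (1/3, 1/3)
2. U is the intersection of line PY and line TK ⇒ U = (1/2, 1/2)
U = P + t·(Y−P) with t = -1/2, so PU:UY = t:(1−t) = -1/2:3/2

PU:UY = -1/3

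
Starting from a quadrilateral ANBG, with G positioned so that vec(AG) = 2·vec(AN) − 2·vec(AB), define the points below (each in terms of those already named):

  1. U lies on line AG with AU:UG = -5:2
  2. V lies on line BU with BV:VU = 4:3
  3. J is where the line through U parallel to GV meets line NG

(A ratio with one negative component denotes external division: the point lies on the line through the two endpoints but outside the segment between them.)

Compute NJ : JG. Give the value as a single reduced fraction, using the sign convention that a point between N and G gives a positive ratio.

NJ:JG = -19/12

Choose coordinates A = (0, 0), N = (1, 0), B = (0, 1), G = (2, -2).
1. U lies on line AG with AU:UG = -5:2 ⇒ U = (10/3, -10/3)
2. V lies on line BU with BV:VU = 4:3 ⇒ V = (40/21, -31/21)
3. J is where the line through U parallel to GV meets line NG ⇒ J = (26/7, -38/7)
J = N + t·(G−N) with t = 19/7, so NJ:JG = t:(1−t) = 19/7:-12/7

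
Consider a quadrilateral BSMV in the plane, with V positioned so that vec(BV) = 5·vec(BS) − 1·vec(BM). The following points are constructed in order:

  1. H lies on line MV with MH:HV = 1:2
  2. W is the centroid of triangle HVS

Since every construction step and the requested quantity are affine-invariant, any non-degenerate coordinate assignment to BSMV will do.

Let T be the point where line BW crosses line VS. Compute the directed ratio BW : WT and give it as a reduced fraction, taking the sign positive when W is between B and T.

BW:WT = -5/2

Assign B = (0, 0), S = (1, 0), M = (0, 1), V = (5, -1) — the answer is frame-independent, so this choice is without loss of generality.
1. H lies on line MV with MH:HV = 1:2 ⇒ H = (5/3, 1/3)
2. W is the centroid of triangle HVS ⇒ W = (23/9, -2/9)
line BW meets VS at T = (23/15, -2/15)
W = B + t·(T−B) with t = 5/3, so BW:WT = 5/3:-2/3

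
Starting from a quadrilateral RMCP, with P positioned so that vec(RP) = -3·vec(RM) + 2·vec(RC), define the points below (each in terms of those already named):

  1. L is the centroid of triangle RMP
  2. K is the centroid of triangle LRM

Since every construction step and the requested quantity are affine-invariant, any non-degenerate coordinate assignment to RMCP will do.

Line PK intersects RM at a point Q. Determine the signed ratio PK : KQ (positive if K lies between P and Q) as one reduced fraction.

Choose coordinates R = (0, 0), M = (1, 0), C = (0, 1), P = (-3, 2).
1. L is the centroid of triangle RMP ⇒ L = (-2/3, 2/3)
2. K is the centroid of triangle LRM ⇒ K = (1/9, 2/9)
line PK meets RM at Q = (1/2, 0)
K = P + t·(Q−P) with t = 8/9, so PK:KQ = 8/9:1/9

PK:KQ = 8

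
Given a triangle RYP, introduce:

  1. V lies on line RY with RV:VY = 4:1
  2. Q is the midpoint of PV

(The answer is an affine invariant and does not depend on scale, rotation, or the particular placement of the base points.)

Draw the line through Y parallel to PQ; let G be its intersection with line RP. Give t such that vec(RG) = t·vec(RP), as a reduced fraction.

t = 5/4

Choose coordinates R = (0, 0), Y = (1, 0), P = (0, 1).
1. V lies on line RY with RV:VY = 4:1 ⇒ V = (4/5, 0)
2. Q is the midpoint of PV ⇒ Q = (2/5, 1/2)
through Y parallel to PQ: direction (2/5, -1/2); meets RP at G = (0, 5/4)
G = R + t·(P−R) with t = 5/4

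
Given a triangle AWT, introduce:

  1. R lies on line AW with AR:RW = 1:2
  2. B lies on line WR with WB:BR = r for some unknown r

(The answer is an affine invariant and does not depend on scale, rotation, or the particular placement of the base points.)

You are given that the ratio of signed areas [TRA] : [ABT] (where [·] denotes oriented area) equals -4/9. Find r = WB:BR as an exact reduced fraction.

r = 3/5

Work in coordinates with A = (0, 0), W = (1, 0), T = (0, 1).
1. R lies on line AW with AR:RW = 1:2 ⇒ R = (1/3, 0)
2. With WB:BR = r, write λ = r/(r+1) so B = W + λ·(R−W); B is affine-linear in λ
Every point depending on B is an affine combination of B and λ-independent points, so each such coordinate is linear in λ; the λ² term in each signed area is a multiple of (R−W)×(R−W) = 0, so 2·[TRA] and 2·[ABT] are each linear in λ. Evaluating at λ=0 and λ=1:
  2·[TRA] = -1/3,   2·[ABT] = -2/3·λ + 1
So [TRA]:[ABT] = (-1/3) / (-2/3·λ + 1). Setting this equal to -4/9:
  -1/3 = -4/9·(-2/3·λ + 1)  ⇒  λ = 3/8
Then r = λ/(1−λ) = (3/8)/(5/8) = 3/5. Check: with r = 3/5, B = (3/4, 0) and [TRA]:[ABT] = -4/9 as required.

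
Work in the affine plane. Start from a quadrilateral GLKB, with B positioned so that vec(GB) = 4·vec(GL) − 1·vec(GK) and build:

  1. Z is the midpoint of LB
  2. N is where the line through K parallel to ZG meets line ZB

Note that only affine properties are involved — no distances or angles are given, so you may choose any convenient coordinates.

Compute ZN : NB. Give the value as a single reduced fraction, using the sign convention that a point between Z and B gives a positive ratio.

Choose coordinates G = (0, 0), L = (1, 0), K = (0, 1), B = (4, -1).
1. Z is the midpoint of LB ⇒ Z = (5/2, -1/2)
2. N is where the line through K parallel to ZG meets line ZB ⇒ N = (-5, 2)
N = Z + t·(B−Z) with t = -5, so ZN:NB = t:(1−t) = -5:6

ZN:NB = -5/6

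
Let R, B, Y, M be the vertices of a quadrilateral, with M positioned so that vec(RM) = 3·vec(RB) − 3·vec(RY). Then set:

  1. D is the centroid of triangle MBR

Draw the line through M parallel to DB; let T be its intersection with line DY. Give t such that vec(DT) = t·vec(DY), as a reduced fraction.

Work in coordinates with R = (0, 0), B = (1, 0), Y = (0, 1), M = (3, -3).
1. D is the centroid of triangle MBR ⇒ D = (4/3, -1)
through M parallel to DB: direction (-1/3, 1); meets DY at T = (10/3, -4)
T = D + t·(Y−D) with t = -3/2

t = -3/2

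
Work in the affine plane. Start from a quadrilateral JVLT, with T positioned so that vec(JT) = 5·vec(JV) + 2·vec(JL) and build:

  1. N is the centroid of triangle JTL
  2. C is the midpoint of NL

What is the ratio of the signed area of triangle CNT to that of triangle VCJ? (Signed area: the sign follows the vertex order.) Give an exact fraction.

[CNT]:[VCJ] = 5/6

Choose coordinates J = (0, 0), V = (1, 0), L = (0, 1), T = (5, 2).
1. N is the centroid of triangle JTL ⇒ N = (5/3, 1)
2. C is the midpoint of NL ⇒ C = (5/6, 1)
2·[CNT] = 5/6, 2·[VCJ] = 1
[CNT]:[VCJ] = 5/6:1 = 5/6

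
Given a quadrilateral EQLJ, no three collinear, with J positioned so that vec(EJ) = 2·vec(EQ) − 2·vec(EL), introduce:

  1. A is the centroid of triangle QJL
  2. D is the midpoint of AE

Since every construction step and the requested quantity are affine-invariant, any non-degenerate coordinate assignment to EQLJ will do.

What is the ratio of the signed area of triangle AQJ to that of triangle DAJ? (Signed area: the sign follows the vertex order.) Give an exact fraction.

[AQJ]:[DAJ] = 1/2

Choose coordinates E = (0, 0), Q = (1, 0), L = (0, 1), J = (2, -2).
1. A is the centroid of triangle QJL ⇒ A = (1, -1/3)
2. D is the midpoint of AE ⇒ D = (1/2, -1/6)
2·[AQJ] = -1/3, 2·[DAJ] = -2/3
[AQJ]:[DAJ] = -1/3:-2/3 = 1/2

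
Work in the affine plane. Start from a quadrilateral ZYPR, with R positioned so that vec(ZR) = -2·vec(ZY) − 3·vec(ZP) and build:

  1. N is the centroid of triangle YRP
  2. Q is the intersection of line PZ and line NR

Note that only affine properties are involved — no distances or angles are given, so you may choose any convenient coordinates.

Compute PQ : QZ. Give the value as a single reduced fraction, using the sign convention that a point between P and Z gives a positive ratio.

PQ:QZ = -6

Set Z = (0, 0), Y = (1, 0), P = (0, 1), R = (-2, -3); any affine frame gives the same invariant.
1. N is the centroid of triangle YRP ⇒ N = (-1/3, -2/3)
2. Q is the intersection of line PZ and line NR ⇒ Q = (0, -1/5)
Q = P + t·(Z−P) with t = 6/5, so PQ:QZ = t:(1−t) = 6/5:-1/5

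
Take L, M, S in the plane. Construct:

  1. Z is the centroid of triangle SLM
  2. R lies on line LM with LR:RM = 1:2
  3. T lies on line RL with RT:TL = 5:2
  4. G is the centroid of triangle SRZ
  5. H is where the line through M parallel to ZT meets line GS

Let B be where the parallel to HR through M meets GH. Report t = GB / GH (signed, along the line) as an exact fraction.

t = -103/23

Choose coordinates L = (0, 0), M = (1, 0), S = (0, 1).
1. Z is the centroid of triangle SLM ⇒ Z = (1/3, 1/3)
2. R lies on line LM with LR:RM = 1:2 ⇒ R = (1/3, 0)
3. T lies on line RL with RT:TL = 5:2 ⇒ T = (2/21, 0)
4. G is the centroid of triangle SRZ ⇒ G = (2/9, 4/9)
5. H is where the line through M parallel to ZT meets line GS ⇒ H = (8/13, -7/13)
through M parallel to HR: direction (-11/39, 7/13); meets GH at B = (-20/13, 63/13)
B = G + t·(H−G) with t = -103/23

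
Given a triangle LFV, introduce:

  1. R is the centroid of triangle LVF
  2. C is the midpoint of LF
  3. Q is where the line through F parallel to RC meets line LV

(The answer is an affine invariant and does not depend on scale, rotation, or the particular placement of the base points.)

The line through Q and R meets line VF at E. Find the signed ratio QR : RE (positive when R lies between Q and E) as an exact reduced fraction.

QR:RE = -4

Choose coordinates L = (0, 0), F = (1, 0), V = (0, 1).
1. R is the centroid of triangle LVF ⇒ R = (1/3, 1/3)
2. C is the midpoint of LF ⇒ C = (1/2, 0)
3. Q is where the line through F parallel to RC meets line LV ⇒ Q = (0, 2)
line QR meets VF at E = (1/4, 3/4)
R = Q + t·(E−Q) with t = 4/3, so QR:RE = 4/3:-1/3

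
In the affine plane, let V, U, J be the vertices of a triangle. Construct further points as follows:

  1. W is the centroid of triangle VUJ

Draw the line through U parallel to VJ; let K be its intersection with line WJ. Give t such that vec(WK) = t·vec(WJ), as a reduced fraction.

Choose coordinates V = (0, 0), U = (1, 0), J = (0, 1).
1. W is the centroid of triangle VUJ ⇒ W = (1/3, 1/3)
through U parallel to VJ: direction (0, 1); meets WJ at K = (1, -1)
K = W + t·(J−W) with t = -2

t = -2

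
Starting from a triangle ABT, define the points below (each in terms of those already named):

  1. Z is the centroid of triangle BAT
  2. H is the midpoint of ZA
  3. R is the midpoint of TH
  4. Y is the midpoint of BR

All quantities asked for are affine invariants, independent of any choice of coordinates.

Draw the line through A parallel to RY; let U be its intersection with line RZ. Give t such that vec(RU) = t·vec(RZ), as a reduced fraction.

Assign A = (0, 0), B = (1, 0), T = (0, 1) — the answer is frame-independent, so this choice is without loss of generality.
1. Z is the centroid of triangle BAT ⇒ Z = (1/3, 1/3)
2. H is the midpoint of ZA ⇒ H = (1/6, 1/6)
3. R is the midpoint of TH ⇒ R = (1/12, 7/12)
4. Y is the midpoint of BR ⇒ Y = (13/24, 7/24)
through A parallel to RY: direction (11/24, -7/24); meets RZ at U = (11/6, -7/6)
U = R + t·(Z−R) with t = 7

t = 7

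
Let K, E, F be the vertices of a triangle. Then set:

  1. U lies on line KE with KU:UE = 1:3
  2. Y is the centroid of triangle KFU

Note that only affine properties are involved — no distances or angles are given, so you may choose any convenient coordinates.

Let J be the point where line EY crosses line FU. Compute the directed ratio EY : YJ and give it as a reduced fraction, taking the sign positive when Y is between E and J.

Set K = (0, 0), E = (1, 0), F = (0, 1); any affine frame gives the same invariant.
1. U lies on line KE with KU:UE = 1:3 ⇒ U = (1/4, 0)
2. Y is the centroid of triangle KFU ⇒ Y = (1/12, 1/3)
line EY meets FU at J = (7/40, 3/10)
Y = E + t·(J−E) with t = 10/9, so EY:YJ = 10/9:-1/9

EY:YJ = -10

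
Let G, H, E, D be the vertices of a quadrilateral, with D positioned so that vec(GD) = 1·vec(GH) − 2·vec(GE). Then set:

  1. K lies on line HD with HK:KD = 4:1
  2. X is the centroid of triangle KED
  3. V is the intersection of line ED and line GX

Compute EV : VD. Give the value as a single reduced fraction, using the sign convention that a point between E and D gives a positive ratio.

EV:VD = 10/7

Choose coordinates G = (0, 0), H = (1, 0), E = (0, 1), D = (1, -2).
1. K lies on line HD with HK:KD = 4:1 ⇒ K = (1, -8/5)
2. X is the centroid of triangle KED ⇒ X = (2/3, -13/15)
3. V is the intersection of line ED and line GX ⇒ V = (10/17, -13/17)
V = E + t·(D−E) with t = 10/17, so EV:VD = t:(1−t) = 10/17:7/17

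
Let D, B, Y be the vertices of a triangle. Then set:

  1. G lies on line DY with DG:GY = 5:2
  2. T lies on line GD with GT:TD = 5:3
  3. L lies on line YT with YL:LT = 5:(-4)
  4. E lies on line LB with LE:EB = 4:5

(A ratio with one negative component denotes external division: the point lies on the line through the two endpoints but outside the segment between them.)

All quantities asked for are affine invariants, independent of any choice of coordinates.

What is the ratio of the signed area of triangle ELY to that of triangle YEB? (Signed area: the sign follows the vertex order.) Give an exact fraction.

Assign D = (0, 0), B = (1, 0), Y = (0, 1) — the answer is frame-independent, so this choice is without loss of generality.
1. G lies on line DY with DG:GY = 5:2 ⇒ G = (0, 5/7)
2. T lies on line GD with GT:TD = 5:3 ⇒ T = (0, 15/56)
3. L lies on line YT with YL:LT = 5:(-4) ⇒ L = (0, -149/56)
4. E lies on line LB with LE:EB = 4:5 ⇒ E = (4/9, -745/504)
2·[ELY] = -205/126, 2·[YEB] = 1025/504
[ELY]:[YEB] = -205/126:1025/504 = -4/5

[ELY]:[YEB] = -4/5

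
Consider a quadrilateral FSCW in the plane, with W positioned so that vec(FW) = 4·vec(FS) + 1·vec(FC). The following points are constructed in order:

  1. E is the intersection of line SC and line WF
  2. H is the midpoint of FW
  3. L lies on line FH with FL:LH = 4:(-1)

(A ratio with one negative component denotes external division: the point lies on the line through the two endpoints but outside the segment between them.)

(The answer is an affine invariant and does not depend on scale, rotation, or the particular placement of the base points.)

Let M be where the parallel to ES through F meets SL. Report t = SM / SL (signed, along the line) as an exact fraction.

Work in coordinates with F = (0, 0), S = (1, 0), C = (0, 1), W = (4, 1).
1. E is the intersection of line SC and line WF ⇒ E = (4/5, 1/5)
2. H is the midpoint of FW ⇒ H = (2, 1/2)
3. L lies on line FH with FL:LH = 4:(-1) ⇒ L = (8/3, 2/3)
through F parallel to ES: direction (1/5, -1/5); meets SL at M = (2/7, -2/7)
M = S + t·(L−S) with t = -3/7

t = -3/7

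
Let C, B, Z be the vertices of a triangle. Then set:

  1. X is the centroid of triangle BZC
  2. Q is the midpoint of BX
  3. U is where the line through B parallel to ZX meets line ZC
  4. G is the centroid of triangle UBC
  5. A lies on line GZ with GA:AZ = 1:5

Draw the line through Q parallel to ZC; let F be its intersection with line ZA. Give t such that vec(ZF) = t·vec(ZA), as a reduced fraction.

Choose coordinates C = (0, 0), B = (1, 0), Z = (0, 1).
1. X is the centroid of triangle BZC ⇒ X = (1/3, 1/3)
2. Q is the midpoint of BX ⇒ Q = (2/3, 1/6)
3. U is where the line through B parallel to ZX meets line ZC ⇒ U = (0, 2)
4. G is the centroid of triangle UBC ⇒ G = (1/3, 2/3)
5. A lies on line GZ with GA:AZ = 1:5 ⇒ A = (5/18, 13/18)
through Q parallel to ZC: direction (0, -1); meets ZA at F = (2/3, 1/3)
F = Z + t·(A−Z) with t = 12/5

t = 12/5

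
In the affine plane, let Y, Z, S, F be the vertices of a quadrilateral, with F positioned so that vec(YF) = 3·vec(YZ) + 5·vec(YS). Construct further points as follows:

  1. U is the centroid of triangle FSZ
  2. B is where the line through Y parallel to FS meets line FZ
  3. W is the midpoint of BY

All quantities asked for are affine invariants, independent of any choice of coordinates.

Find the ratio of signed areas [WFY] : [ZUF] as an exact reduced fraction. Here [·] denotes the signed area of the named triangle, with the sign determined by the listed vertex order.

Set Y = (0, 0), Z = (1, 0), S = (0, 1), F = (3, 5); any affine frame gives the same invariant.
1. U is the centroid of triangle FSZ ⇒ U = (4/3, 2)
2. B is where the line through Y parallel to FS meets line FZ ⇒ B = (15/7, 20/7)
3. W is the midpoint of BY ⇒ W = (15/14, 10/7)
2·[WFY] = 15/14, 2·[ZUF] = -7/3
[WFY]:[ZUF] = 15/14:-7/3 = -45/98

[WFY]:[ZUF] = -45/98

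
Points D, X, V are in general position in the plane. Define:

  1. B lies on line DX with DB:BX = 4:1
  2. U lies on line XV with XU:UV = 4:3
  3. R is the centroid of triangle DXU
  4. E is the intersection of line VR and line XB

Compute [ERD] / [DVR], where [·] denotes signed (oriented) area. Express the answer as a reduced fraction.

Set D = (0, 0), X = (1, 0), V = (0, 1); any affine frame gives the same invariant.
1. B lies on line DX with DB:BX = 4:1 ⇒ B = (4/5, 0)
2. U lies on line XV with XU:UV = 4:3 ⇒ U = (3/7, 4/7)
3. R is the centroid of triangle DXU ⇒ R = (10/21, 4/21)
4. E is the intersection of line VR and line XB ⇒ E = (10/17, 0)
2·[ERD] = 40/357, 2·[DVR] = -10/21
[ERD]:[DVR] = 40/357:-10/21 = -4/17

[ERD]:[DVR] = -4/17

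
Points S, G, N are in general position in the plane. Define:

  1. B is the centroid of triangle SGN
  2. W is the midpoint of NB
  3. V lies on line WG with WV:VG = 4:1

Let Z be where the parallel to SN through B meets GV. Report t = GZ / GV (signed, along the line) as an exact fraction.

t = 4

Work in coordinates with S = (0, 0), G = (1, 0), N = (0, 1).
1. B is the centroid of triangle SGN ⇒ B = (1/3, 1/3)
2. W is the midpoint of NB ⇒ W = (1/6, 2/3)
3. V lies on line WG with WV:VG = 4:1 ⇒ V = (5/6, 2/15)
through B parallel to SN: direction (0, 1); meets GV at Z = (1/3, 8/15)
Z = G + t·(V−G) with t = 4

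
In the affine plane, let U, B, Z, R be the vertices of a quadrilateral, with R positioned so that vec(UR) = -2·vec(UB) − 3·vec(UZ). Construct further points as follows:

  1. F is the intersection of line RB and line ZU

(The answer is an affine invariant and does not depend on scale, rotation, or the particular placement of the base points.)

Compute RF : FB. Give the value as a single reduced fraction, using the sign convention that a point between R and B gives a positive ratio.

RF:FB = 2

Work in coordinates with U = (0, 0), B = (1, 0), Z = (0, 1), R = (-2, -3).
1. F is the intersection of line RB and line ZU ⇒ F = (0, -1)
F = R + t·(B−R) with t = 2/3, so RF:FB = t:(1−t) = 2/3:1/3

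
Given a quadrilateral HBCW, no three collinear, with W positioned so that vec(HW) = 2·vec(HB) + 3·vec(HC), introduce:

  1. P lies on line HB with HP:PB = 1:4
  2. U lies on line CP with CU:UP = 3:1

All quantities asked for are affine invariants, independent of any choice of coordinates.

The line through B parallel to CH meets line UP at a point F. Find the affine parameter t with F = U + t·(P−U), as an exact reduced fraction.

t = 17

Assign H = (0, 0), B = (1, 0), C = (0, 1), W = (2, 3) — the answer is frame-independent, so this choice is without loss of generality.
1. P lies on line HB with HP:PB = 1:4 ⇒ P = (1/5, 0)
2. U lies on line CP with CU:UP = 3:1 ⇒ U = (3/20, 1/4)
through B parallel to CH: direction (0, -1); meets UP at F = (1, -4)
F = U + t·(P−U) with t = 17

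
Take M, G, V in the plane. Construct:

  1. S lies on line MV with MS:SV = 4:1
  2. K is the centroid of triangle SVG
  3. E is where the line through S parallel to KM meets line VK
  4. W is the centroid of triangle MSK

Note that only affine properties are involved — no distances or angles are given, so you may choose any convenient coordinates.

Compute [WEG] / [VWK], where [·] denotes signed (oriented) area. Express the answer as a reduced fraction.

Choose coordinates M = (0, 0), G = (1, 0), V = (0, 1).
1. S lies on line MV with MS:SV = 4:1 ⇒ S = (0, 4/5)
2. K is the centroid of triangle SVG ⇒ K = (1/3, 3/5)
3. E is where the line through S parallel to KM meets line VK ⇒ E = (1/15, 23/25)
4. W is the centroid of triangle MSK ⇒ W = (1/9, 7/15)
2·[WEG] = -86/225, 2·[VWK] = 2/15
[WEG]:[VWK] = -86/225:2/15 = -43/15

[WEG]:[VWK] = -43/15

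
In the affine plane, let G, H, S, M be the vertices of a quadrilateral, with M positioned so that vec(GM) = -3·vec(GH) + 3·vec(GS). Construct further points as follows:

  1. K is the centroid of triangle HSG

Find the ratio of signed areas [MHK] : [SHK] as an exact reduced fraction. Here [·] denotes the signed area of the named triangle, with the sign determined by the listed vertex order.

Work in coordinates with G = (0, 0), H = (1, 0), S = (0, 1), M = (-3, 3).
1. K is the centroid of triangle HSG ⇒ K = (1/3, 1/3)
2·[MHK] = -2/3, 2·[SHK] = -1/3
[MHK]:[SHK] = -2/3:-1/3 = 2

[MHK]:[SHK] = 2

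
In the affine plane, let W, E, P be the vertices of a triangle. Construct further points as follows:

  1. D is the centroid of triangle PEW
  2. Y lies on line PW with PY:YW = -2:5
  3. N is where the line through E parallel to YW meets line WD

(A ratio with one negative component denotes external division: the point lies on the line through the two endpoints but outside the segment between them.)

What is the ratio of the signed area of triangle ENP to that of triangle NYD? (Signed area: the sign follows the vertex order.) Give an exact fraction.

[ENP]:[NYD] = 9/10

Assign W = (0, 0), E = (1, 0), P = (0, 1) — the answer is frame-independent, so this choice is without loss of generality.
1. D is the centroid of triangle PEW ⇒ D = (1/3, 1/3)
2. Y lies on line PW with PY:YW = -2:5 ⇒ Y = (0, 5/3)
3. N is where the line through E parallel to YW meets line WD ⇒ N = (1, 1)
2·[ENP] = 1, 2·[NYD] = 10/9
[ENP]:[NYD] = 1:10/9 = 9/10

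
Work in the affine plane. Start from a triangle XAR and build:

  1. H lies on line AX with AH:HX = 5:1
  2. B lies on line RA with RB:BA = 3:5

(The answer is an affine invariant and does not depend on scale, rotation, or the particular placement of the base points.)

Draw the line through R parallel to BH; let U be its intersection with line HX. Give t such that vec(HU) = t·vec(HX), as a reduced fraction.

Work in coordinates with X = (0, 0), A = (1, 0), R = (0, 1).
1. H lies on line AX with AH:HX = 5:1 ⇒ H = (1/6, 0)
2. B lies on line RA with RB:BA = 3:5 ⇒ B = (3/8, 5/8)
through R parallel to BH: direction (-5/24, -5/8); meets HX at U = (-1/3, 0)
U = H + t·(X−H) with t = 3

t = 3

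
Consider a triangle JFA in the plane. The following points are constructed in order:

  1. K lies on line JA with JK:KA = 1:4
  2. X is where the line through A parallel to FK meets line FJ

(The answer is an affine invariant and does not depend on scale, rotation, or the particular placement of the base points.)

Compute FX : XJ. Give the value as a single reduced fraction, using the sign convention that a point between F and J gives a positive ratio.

Choose coordinates J = (0, 0), F = (1, 0), A = (0, 1).
1. K lies on line JA with JK:KA = 1:4 ⇒ K = (0, 1/5)
2. X is where the line through A parallel to FK meets line FJ ⇒ X = (5, 0)
X = F + t·(J−F) with t = -4, so FX:XJ = t:(1−t) = -4:5

FX:XJ = -4/5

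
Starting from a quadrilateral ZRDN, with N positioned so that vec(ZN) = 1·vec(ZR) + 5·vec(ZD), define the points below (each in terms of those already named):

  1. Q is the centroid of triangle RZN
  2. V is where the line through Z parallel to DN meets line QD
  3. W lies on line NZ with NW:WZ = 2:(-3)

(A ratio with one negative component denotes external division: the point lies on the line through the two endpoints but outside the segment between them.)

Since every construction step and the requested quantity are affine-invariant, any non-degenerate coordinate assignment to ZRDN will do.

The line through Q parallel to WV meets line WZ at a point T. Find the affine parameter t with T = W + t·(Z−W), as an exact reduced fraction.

t = -11/3

Set Z = (0, 0), R = (1, 0), D = (0, 1), N = (1, 5); any affine frame gives the same invariant.
1. Q is the centroid of triangle RZN ⇒ Q = (2/3, 5/3)
2. V is where the line through Z parallel to DN meets line QD ⇒ V = (1/3, 4/3)
3. W lies on line NZ with NW:WZ = 2:(-3) ⇒ W = (3, 15)
through Q parallel to WV: direction (-8/3, -41/3); meets WZ at T = (14, 70)
T = W + t·(Z−W) with t = -11/3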